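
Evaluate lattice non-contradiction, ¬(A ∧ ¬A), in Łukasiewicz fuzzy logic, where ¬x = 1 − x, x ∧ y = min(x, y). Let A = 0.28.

0.72

¬A = 1 − 0.28 = 0.72
A ∧ ¬A = min(0.28, 0.72) = 0.28
¬(A ∧ ¬A) = 1 − 0.28 = 0.72
(The value 0.72 < 1 shows this instance is not satisfied; not a Ł∞-tautology — its value is 1 − min(a, 1−a).)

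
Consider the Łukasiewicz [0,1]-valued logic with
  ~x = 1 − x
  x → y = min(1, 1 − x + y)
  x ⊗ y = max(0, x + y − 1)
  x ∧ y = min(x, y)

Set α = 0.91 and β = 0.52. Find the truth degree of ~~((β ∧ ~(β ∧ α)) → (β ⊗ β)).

0.56

β ∧ α = min(0.52, 0.91) = 0.52
~(β ∧ α) = 1 − 0.52 = 0.48
β ∧ ~(β ∧ α) = min(0.52, 0.48) = 0.48
β ⊗ β = max(0, 0.52 + 0.52 − 1) = max(0, 0.04) = 0.04
(β ∧ ~(β ∧ α)) → (β ⊗ β) = min(1, 1 − 0.48 + 0.04) = min(1, 0.56) = 0.56
~((β ∧ ~(β ∧ α)) → (β ⊗ β)) = 1 − 0.56 = 0.44
~~((β ∧ ~(β ∧ α)) → (β ⊗ β)) = 1 − 0.44 = 0.56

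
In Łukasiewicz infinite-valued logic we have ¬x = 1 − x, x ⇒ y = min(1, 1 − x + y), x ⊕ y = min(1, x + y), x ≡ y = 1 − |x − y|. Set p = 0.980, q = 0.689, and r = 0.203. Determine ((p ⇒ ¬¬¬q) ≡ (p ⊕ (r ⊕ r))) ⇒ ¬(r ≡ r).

0.669

¬q = 1 − 0.689 = 0.311
¬¬q = 1 − 0.311 = 0.689
¬¬¬q = 1 − 0.689 = 0.311
p ⇒ ¬¬¬q = min(1, 1 − 0.980 + 0.311) = min(1, 0.331) = 0.331
r ⊕ r = min(1, 0.203 + 0.203) = min(1, 0.406) = 0.406
p ⊕ (r ⊕ r) = min(1, 0.980 + 0.406) = min(1, 1.386) = 1.000
(p ⇒ ¬¬¬q) ≡ (p ⊕ (r ⊕ r)) = 1 − |0.331 − 1.000| = 1 − 0.669 = 0.331
r ≡ r = 1 − |0.203 − 0.203| = 1 − 0.000 = 1.000
¬(r ≡ r) = 1 − 1.000 = 0.000
((p ⇒ ¬¬¬q) ≡ (p ⊕ (r ⊕ r))) ⇒ ¬(r ≡ r) = min(1, 1 − 0.331 + 0.000) = min(1, 0.669) = 0.669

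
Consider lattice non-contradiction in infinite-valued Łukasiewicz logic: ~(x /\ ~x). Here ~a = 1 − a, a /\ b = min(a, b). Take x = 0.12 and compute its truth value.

0.88

~x = 1 − 0.12 = 0.88
x /\ ~x = min(0.12, 0.88) = 0.12
~(x /\ ~x) = 1 − 0.12 = 0.88
(The value 0.88 < 1 shows this instance is not satisfied; not a Ł∞-tautology — its value is 1 − min(a, 1−a).)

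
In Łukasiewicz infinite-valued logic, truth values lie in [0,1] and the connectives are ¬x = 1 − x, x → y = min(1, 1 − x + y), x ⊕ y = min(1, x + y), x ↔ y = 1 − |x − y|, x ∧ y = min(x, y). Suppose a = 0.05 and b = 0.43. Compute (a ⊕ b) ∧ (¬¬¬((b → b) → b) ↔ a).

a ⊕ b = min(1, 0.05 + 0.43) = min(1, 0.48) = 0.48
b → b = min(1, 1 − 0.43 + 0.43) = min(1, 1.00) = 1.00
(b → b) → b = min(1, 1 − 1.00 + 0.43) = min(1, 0.43) = 0.43
¬((b → b) → b) = 1 − 0.43 = 0.57
¬¬((b → b) → b) = 1 − 0.57 = 0.43
¬¬¬((b → b) → b) = 1 − 0.43 = 0.57
¬¬¬((b → b) → b) ↔ a = 1 − |0.57 − 0.05| = 1 − 0.52 = 0.48
(a ⊕ b) ∧ (¬¬¬((b → b) → b) ↔ a) = min(0.48, 0.48) = 0.48

0.48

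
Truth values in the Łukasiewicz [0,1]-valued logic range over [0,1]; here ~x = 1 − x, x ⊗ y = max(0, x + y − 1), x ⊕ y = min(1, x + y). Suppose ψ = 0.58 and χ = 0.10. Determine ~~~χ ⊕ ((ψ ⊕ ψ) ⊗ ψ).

1.00

~χ = 1 − 0.10 = 0.90
~~χ = 1 − 0.90 = 0.10
~~~χ = 1 − 0.10 = 0.90
ψ ⊕ ψ = min(1, 0.58 + 0.58) = min(1, 1.16) = 1.00
(ψ ⊕ ψ) ⊗ ψ = max(0, 1.00 + 0.58 − 1) = max(0, 0.58) = 0.58
~~~χ ⊕ ((ψ ⊕ ψ) ⊗ ψ) = min(1, 0.90 + 0.58) = min(1, 1.48) = 1.00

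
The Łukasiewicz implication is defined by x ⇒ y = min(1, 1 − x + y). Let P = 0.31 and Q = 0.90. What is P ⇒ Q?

1.00

P ⇒ Q = min(1, 1 − 0.31 + 0.90) = min(1, 1.59) = 1.00
For comparison, the Gödel implication (1 if x ≤ y else y) would give 1.00.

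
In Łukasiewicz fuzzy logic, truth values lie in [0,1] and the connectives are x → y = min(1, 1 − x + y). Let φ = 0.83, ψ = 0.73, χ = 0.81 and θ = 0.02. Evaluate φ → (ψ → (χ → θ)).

χ → θ = min(1, 1 − 0.81 + 0.02) = min(1, 0.21) = 0.21
ψ → (χ → θ) = min(1, 1 − 0.73 + 0.21) = min(1, 0.48) = 0.48
φ → (ψ → (χ → θ)) = min(1, 1 − 0.83 + 0.48) = min(1, 0.65) = 0.65

0.65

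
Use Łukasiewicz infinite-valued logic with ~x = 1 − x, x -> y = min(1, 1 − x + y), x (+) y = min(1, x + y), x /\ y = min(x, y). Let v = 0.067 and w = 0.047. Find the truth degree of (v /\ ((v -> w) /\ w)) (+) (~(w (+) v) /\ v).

0.114

v -> w = min(1, 1 − 0.067 + 0.047) = min(1, 0.980) = 0.980
(v -> w) /\ w = min(0.980, 0.047) = 0.047
v /\ ((v -> w) /\ w) = min(0.067, 0.047) = 0.047
w (+) v = min(1, 0.047 + 0.067) = min(1, 0.114) = 0.114
~(w (+) v) = 1 − 0.114 = 0.886
~(w (+) v) /\ v = min(0.886, 0.067) = 0.067
(v /\ ((v -> w) /\ w)) (+) (~(w (+) v) /\ v) = min(1, 0.047 + 0.067) = min(1, 0.114) = 0.114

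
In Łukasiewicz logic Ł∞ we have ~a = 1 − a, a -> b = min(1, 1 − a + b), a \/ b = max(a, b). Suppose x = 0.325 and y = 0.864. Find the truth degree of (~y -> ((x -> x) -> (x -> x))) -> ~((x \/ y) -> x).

0.539

~y = 1 − 0.864 = 0.136
x -> x = min(1, 1 − 0.325 + 0.325) = min(1, 1.000) = 1.000
(x -> x) -> (x -> x) = min(1, 1 − 1.000 + 1.000) = min(1, 1.000) = 1.000
~y -> ((x -> x) -> (x -> x)) = min(1, 1 − 0.136 + 1.000) = min(1, 1.864) = 1.000
x \/ y = max(0.325, 0.864) = 0.864
(x \/ y) -> x = min(1, 1 − 0.864 + 0.325) = min(1, 0.461) = 0.461
~((x \/ y) -> x) = 1 − 0.461 = 0.539
(~y -> ((x -> x) -> (x -> x))) -> ~((x \/ y) -> x) = min(1, 1 − 1.000 + 0.539) = min(1, 0.539) = 0.539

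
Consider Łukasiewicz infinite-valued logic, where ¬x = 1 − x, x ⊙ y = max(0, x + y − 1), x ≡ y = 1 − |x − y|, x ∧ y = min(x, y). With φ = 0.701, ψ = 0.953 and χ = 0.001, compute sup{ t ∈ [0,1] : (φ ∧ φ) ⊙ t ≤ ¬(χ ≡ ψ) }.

1.000

φ ∧ φ = min(0.701, 0.701) = 0.701
So the left factor is φ ∧ φ = 0.701.
χ ≡ ψ = 1 − |0.001 − 0.953| = 1 − 0.952 = 0.048
¬(χ ≡ ψ) = 1 − 0.048 = 0.952
So the right-hand bound is ¬(χ ≡ ψ) = 0.952.
The residuum of the Łukasiewicz t-norm gives the supremum: min(1, 1 − 0.701 + 0.952).
1 − 0.701 + 0.952 = 1.251, so t = min(1, 1.251) = 1.000.
Check: 0.701 ⊙ 1.000 = max(0, 0.701) = 0.701 ≤ 0.952.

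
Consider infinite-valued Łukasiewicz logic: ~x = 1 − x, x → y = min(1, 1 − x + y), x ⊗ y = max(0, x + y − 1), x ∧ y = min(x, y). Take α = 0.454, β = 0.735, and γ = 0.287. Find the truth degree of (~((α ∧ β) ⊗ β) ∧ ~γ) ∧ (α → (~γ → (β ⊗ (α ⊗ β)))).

α ∧ β = min(0.454, 0.735) = 0.454
(α ∧ β) ⊗ β = max(0, 0.454 + 0.735 − 1) = max(0, 0.189) = 0.189
~((α ∧ β) ⊗ β) = 1 − 0.189 = 0.811
~γ = 1 − 0.287 = 0.713
~((α ∧ β) ⊗ β) ∧ ~γ = min(0.811, 0.713) = 0.713
α ⊗ β = max(0, 0.454 + 0.735 − 1) = max(0, 0.189) = 0.189
β ⊗ (α ⊗ β) = max(0, 0.735 + 0.189 − 1) = max(0, -0.076) = 0.000
~γ → (β ⊗ (α ⊗ β)) = min(1, 1 − 0.713 + 0.000) = min(1, 0.287) = 0.287
α → (~γ → (β ⊗ (α ⊗ β))) = min(1, 1 − 0.454 + 0.287) = min(1, 0.833) = 0.833
(~((α ∧ β) ⊗ β) ∧ ~γ) ∧ (α → (~γ → (β ⊗ (α ⊗ β)))) = min(0.713, 0.833) = 0.713

0.713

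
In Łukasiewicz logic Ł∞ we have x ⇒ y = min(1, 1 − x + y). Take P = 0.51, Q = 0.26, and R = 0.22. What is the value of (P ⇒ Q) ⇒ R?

0.47

P ⇒ Q = min(1, 1 − 0.51 + 0.26) = min(1, 0.75) = 0.75
(P ⇒ Q) ⇒ R = min(1, 1 − 0.75 + 0.22) = min(1, 0.47) = 0.47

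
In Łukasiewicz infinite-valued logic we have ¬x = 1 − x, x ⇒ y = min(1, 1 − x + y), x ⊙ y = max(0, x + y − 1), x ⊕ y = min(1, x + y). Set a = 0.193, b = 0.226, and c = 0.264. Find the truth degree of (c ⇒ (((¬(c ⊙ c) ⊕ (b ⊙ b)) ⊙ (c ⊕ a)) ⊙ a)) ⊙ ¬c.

c ⊙ c = max(0, 0.264 + 0.264 − 1) = max(0, -0.472) = 0.000
¬(c ⊙ c) = 1 − 0.000 = 1.000
b ⊙ b = max(0, 0.226 + 0.226 − 1) = max(0, -0.548) = 0.000
¬(c ⊙ c) ⊕ (b ⊙ b) = min(1, 1.000 + 0.000) = min(1, 1.000) = 1.000
c ⊕ a = min(1, 0.264 + 0.193) = min(1, 0.457) = 0.457
(¬(c ⊙ c) ⊕ (b ⊙ b)) ⊙ (c ⊕ a) = max(0, 1.000 + 0.457 − 1) = max(0, 0.457) = 0.457
((¬(c ⊙ c) ⊕ (b ⊙ b)) ⊙ (c ⊕ a)) ⊙ a = max(0, 0.457 + 0.193 − 1) = max(0, -0.350) = 0.000
c ⇒ (((¬(c ⊙ c) ⊕ (b ⊙ b)) ⊙ (c ⊕ a)) ⊙ a) = min(1, 1 − 0.264 + 0.000) = min(1, 0.736) = 0.736
¬c = 1 − 0.264 = 0.736
(c ⇒ (((¬(c ⊙ c) ⊕ (b ⊙ b)) ⊙ (c ⊕ a)) ⊙ a)) ⊙ ¬c = max(0, 0.736 + 0.736 − 1) = max(0, 0.472) = 0.472

0.472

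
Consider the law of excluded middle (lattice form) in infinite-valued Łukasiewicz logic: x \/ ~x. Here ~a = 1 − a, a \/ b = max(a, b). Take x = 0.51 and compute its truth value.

~x = 1 − 0.51 = 0.49
x \/ ~x = max(0.51, 0.49) = 0.51
(The value 0.51 < 1 shows this instance is not satisfied; not a Ł∞-tautology — its value is max(a, 1−a).)

0.51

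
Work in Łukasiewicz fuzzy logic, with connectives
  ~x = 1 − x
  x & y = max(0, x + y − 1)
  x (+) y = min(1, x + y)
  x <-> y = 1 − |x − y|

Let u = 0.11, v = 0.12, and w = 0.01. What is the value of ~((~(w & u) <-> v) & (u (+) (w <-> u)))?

w & u = max(0, 0.01 + 0.11 − 1) = max(0, -0.88) = 0.00
~(w & u) = 1 − 0.00 = 1.00
~(w & u) <-> v = 1 − |1.00 − 0.12| = 1 − 0.88 = 0.12
w <-> u = 1 − |0.01 − 0.11| = 1 − 0.10 = 0.90
u (+) (w <-> u) = min(1, 0.11 + 0.90) = min(1, 1.01) = 1.00
(~(w & u) <-> v) & (u (+) (w <-> u)) = max(0, 0.12 + 1.00 − 1) = max(0, 0.12) = 0.12
~((~(w & u) <-> v) & (u (+) (w <-> u))) = 1 − 0.12 = 0.88

0.88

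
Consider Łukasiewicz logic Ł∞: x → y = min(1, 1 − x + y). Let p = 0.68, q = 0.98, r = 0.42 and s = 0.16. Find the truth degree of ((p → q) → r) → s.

p → q = min(1, 1 − 0.68 + 0.98) = min(1, 1.30) = 1.00
(p → q) → r = min(1, 1 − 1.00 + 0.42) = min(1, 0.42) = 0.42
((p → q) → r) → s = min(1, 1 − 0.42 + 0.16) = min(1, 0.74) = 0.74

0.74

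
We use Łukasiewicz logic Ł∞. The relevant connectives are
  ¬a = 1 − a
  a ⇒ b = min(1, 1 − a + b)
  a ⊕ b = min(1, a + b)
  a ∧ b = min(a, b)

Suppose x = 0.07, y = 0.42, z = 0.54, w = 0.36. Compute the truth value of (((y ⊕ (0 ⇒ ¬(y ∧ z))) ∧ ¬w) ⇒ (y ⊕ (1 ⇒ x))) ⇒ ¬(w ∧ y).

0.79

y ∧ z = min(0.42, 0.54) = 0.42
¬(y ∧ z) = 1 − 0.42 = 0.58
0 ⇒ ¬(y ∧ z) = min(1, 1 − 0.00 + 0.58) = min(1, 1.58) = 1.00
y ⊕ (0 ⇒ ¬(y ∧ z)) = min(1, 0.42 + 1.00) = min(1, 1.42) = 1.00
¬w = 1 − 0.36 = 0.64
(y ⊕ (0 ⇒ ¬(y ∧ z))) ∧ ¬w = min(1.00, 0.64) = 0.64
1 ⇒ x = min(1, 1 − 1.00 + 0.07) = min(1, 0.07) = 0.07
y ⊕ (1 ⇒ x) = min(1, 0.42 + 0.07) = min(1, 0.49) = 0.49
((y ⊕ (0 ⇒ ¬(y ∧ z))) ∧ ¬w) ⇒ (y ⊕ (1 ⇒ x)) = min(1, 1 − 0.64 + 0.49) = min(1, 0.85) = 0.85
w ∧ y = min(0.36, 0.42) = 0.36
¬(w ∧ y) = 1 − 0.36 = 0.64
(((y ⊕ (0 ⇒ ¬(y ∧ z))) ∧ ¬w) ⇒ (y ⊕ (1 ⇒ x))) ⇒ ¬(w ∧ y) = min(1, 1 − 0.85 + 0.64) = min(1, 0.79) = 0.79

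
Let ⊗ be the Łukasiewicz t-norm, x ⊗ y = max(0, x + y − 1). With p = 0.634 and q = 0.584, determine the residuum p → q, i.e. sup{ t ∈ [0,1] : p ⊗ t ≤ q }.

0.950

The residuum of the Łukasiewicz t-norm gives the supremum: min(1, 1 − 0.634 + 0.584).
1 − 0.634 + 0.584 = 0.950, so t = min(1, 0.950) = 0.950.
Check: 0.634 ⊗ 0.950 = max(0, 0.584) = 0.584 ≤ 0.584.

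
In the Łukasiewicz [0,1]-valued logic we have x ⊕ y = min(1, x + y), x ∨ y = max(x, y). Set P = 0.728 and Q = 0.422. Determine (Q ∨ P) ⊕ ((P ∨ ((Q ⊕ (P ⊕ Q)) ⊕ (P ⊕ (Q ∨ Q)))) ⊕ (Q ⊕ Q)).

1.000

Q ∨ P = max(0.422, 0.728) = 0.728
P ⊕ Q = min(1, 0.728 + 0.422) = min(1, 1.150) = 1.000
Q ⊕ (P ⊕ Q) = min(1, 0.422 + 1.000) = min(1, 1.422) = 1.000
Q ∨ Q = max(0.422, 0.422) = 0.422
P ⊕ (Q ∨ Q) = min(1, 0.728 + 0.422) = min(1, 1.150) = 1.000
(Q ⊕ (P ⊕ Q)) ⊕ (P ⊕ (Q ∨ Q)) = min(1, 1.000 + 1.000) = min(1, 2.000) = 1.000
P ∨ ((Q ⊕ (P ⊕ Q)) ⊕ (P ⊕ (Q ∨ Q))) = max(0.728, 1.000) = 1.000
Q ⊕ Q = min(1, 0.422 + 0.422) = min(1, 0.844) = 0.844
(P ∨ ((Q ⊕ (P ⊕ Q)) ⊕ (P ⊕ (Q ∨ Q)))) ⊕ (Q ⊕ Q) = min(1, 1.000 + 0.844) = min(1, 1.844) = 1.000
(Q ∨ P) ⊕ ((P ∨ ((Q ⊕ (P ⊕ Q)) ⊕ (P ⊕ (Q ∨ Q)))) ⊕ (Q ⊕ Q)) = min(1, 0.728 + 1.000) = min(1, 1.728) = 1.000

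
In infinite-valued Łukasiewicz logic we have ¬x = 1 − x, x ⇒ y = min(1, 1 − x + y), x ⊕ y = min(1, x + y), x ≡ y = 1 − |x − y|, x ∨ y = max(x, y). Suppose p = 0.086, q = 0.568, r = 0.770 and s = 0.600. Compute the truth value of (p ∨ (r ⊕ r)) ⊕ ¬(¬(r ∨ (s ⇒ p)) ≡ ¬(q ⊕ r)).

1.000

r ⊕ r = min(1, 0.770 + 0.770) = min(1, 1.540) = 1.000
p ∨ (r ⊕ r) = max(0.086, 1.000) = 1.000
s ⇒ p = min(1, 1 − 0.600 + 0.086) = min(1, 0.486) = 0.486
r ∨ (s ⇒ p) = max(0.770, 0.486) = 0.770
¬(r ∨ (s ⇒ p)) = 1 − 0.770 = 0.230
q ⊕ r = min(1, 0.568 + 0.770) = min(1, 1.338) = 1.000
¬(q ⊕ r) = 1 − 1.000 = 0.000
¬(r ∨ (s ⇒ p)) ≡ ¬(q ⊕ r) = 1 − |0.230 − 0.000| = 1 − 0.230 = 0.770
¬(¬(r ∨ (s ⇒ p)) ≡ ¬(q ⊕ r)) = 1 − 0.770 = 0.230
(p ∨ (r ⊕ r)) ⊕ ¬(¬(r ∨ (s ⇒ p)) ≡ ¬(q ⊕ r)) = min(1, 1.000 + 0.230) = min(1, 1.230) = 1.000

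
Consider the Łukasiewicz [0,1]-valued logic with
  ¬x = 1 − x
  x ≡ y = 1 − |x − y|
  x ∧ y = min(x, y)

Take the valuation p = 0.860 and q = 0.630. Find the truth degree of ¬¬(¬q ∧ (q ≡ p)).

¬q = 1 − 0.630 = 0.370
q ≡ p = 1 − |0.630 − 0.860| = 1 − 0.230 = 0.770
¬q ∧ (q ≡ p) = min(0.370, 0.770) = 0.370
¬(¬q ∧ (q ≡ p)) = 1 − 0.370 = 0.630
¬¬(¬q ∧ (q ≡ p)) = 1 − 0.630 = 0.370

0.370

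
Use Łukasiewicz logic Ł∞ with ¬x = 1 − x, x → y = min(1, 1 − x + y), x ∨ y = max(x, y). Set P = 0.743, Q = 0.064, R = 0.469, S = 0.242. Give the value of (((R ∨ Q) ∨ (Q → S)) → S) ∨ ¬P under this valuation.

R ∨ Q = max(0.469, 0.064) = 0.469
Q → S = min(1, 1 − 0.064 + 0.242) = min(1, 1.178) = 1.000
(R ∨ Q) ∨ (Q → S) = max(0.469, 1.000) = 1.000
((R ∨ Q) ∨ (Q → S)) → S = min(1, 1 − 1.000 + 0.242) = min(1, 0.242) = 0.242
¬P = 1 − 0.743 = 0.257
(((R ∨ Q) ∨ (Q → S)) → S) ∨ ¬P = max(0.242, 0.257) = 0.257

0.257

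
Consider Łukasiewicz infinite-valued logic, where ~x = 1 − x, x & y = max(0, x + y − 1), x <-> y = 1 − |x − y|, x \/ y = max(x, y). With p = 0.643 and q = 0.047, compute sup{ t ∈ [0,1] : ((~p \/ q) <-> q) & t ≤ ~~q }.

0.357

~p = 1 − 0.643 = 0.357
~p \/ q = max(0.357, 0.047) = 0.357
(~p \/ q) <-> q = 1 − |0.357 − 0.047| = 1 − 0.310 = 0.690
So the left factor is (~p \/ q) <-> q = 0.690.
~q = 1 − 0.047 = 0.953
~~q = 1 − 0.953 = 0.047
So the right-hand bound is ~~q = 0.047.
The residuum of the Łukasiewicz t-norm gives the supremum: min(1, 1 − 0.690 + 0.047).
1 − 0.690 + 0.047 = 0.357, so t = min(1, 0.357) = 0.357.
Check: 0.690 & 0.357 = max(0, 0.047) = 0.047 ≤ 0.047.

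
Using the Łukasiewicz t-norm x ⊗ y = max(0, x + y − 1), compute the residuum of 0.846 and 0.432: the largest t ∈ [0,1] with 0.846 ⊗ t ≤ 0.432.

0.586

The residuum of the Łukasiewicz t-norm gives the supremum: min(1, 1 − 0.846 + 0.432).
1 − 0.846 + 0.432 = 0.586, so t = min(1, 0.586) = 0.586.
Check: 0.846 ⊗ 0.586 = max(0, 0.432) = 0.432 ≤ 0.432.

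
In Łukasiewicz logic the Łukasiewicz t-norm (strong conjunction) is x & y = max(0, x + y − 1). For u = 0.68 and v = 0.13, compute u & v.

0.00

u & v = max(0, 0.68 + 0.13 − 1) = max(0, -0.19) = 0.00
For comparison, the Gödel (minimum) t-norm min(x, y) would give 0.13.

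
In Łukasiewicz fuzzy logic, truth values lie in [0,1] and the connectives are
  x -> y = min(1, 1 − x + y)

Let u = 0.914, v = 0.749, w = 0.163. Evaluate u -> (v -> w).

0.500

v -> w = min(1, 1 − 0.749 + 0.163) = min(1, 0.414) = 0.414
u -> (v -> w) = min(1, 1 − 0.914 + 0.414) = min(1, 0.500) = 0.500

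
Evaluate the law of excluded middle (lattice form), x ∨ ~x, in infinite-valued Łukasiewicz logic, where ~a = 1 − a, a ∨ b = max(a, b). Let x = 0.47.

0.53

~x = 1 − 0.47 = 0.53
x ∨ ~x = max(0.47, 0.53) = 0.53
(The value 0.53 < 1 shows this instance is not satisfied; not a Ł∞-tautology — its value is max(a, 1−a).)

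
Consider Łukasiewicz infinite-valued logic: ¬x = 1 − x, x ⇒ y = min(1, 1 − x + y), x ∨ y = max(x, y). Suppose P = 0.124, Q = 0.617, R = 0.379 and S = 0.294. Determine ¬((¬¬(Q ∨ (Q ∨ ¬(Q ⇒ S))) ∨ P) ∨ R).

0.383

Q ⇒ S = min(1, 1 − 0.617 + 0.294) = min(1, 0.677) = 0.677
¬(Q ⇒ S) = 1 − 0.677 = 0.323
Q ∨ ¬(Q ⇒ S) = max(0.617, 0.323) = 0.617
Q ∨ (Q ∨ ¬(Q ⇒ S)) = max(0.617, 0.617) = 0.617
¬(Q ∨ (Q ∨ ¬(Q ⇒ S))) = 1 − 0.617 = 0.383
¬¬(Q ∨ (Q ∨ ¬(Q ⇒ S))) = 1 − 0.383 = 0.617
¬¬(Q ∨ (Q ∨ ¬(Q ⇒ S))) ∨ P = max(0.617, 0.124) = 0.617
(¬¬(Q ∨ (Q ∨ ¬(Q ⇒ S))) ∨ P) ∨ R = max(0.617, 0.379) = 0.617
¬((¬¬(Q ∨ (Q ∨ ¬(Q ⇒ S))) ∨ P) ∨ R) = 1 − 0.617 = 0.383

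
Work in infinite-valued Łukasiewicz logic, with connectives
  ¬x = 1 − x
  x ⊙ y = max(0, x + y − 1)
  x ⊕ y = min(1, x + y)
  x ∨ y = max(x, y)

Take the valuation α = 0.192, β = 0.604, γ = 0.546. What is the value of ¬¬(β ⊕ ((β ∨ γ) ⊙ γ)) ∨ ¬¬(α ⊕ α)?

β ∨ γ = max(0.604, 0.546) = 0.604
(β ∨ γ) ⊙ γ = max(0, 0.604 + 0.546 − 1) = max(0, 0.150) = 0.150
β ⊕ ((β ∨ γ) ⊙ γ) = min(1, 0.604 + 0.150) = min(1, 0.754) = 0.754
¬(β ⊕ ((β ∨ γ) ⊙ γ)) = 1 − 0.754 = 0.246
¬¬(β ⊕ ((β ∨ γ) ⊙ γ)) = 1 − 0.246 = 0.754
α ⊕ α = min(1, 0.192 + 0.192) = min(1, 0.384) = 0.384
¬(α ⊕ α) = 1 − 0.384 = 0.616
¬¬(α ⊕ α) = 1 − 0.616 = 0.384
¬¬(β ⊕ ((β ∨ γ) ⊙ γ)) ∨ ¬¬(α ⊕ α) = max(0.754, 0.384) = 0.754

0.754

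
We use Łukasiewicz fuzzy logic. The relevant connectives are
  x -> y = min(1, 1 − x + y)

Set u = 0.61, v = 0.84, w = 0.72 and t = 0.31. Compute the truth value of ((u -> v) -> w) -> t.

0.59

u -> v = min(1, 1 − 0.61 + 0.84) = min(1, 1.23) = 1.00
(u -> v) -> w = min(1, 1 − 1.00 + 0.72) = min(1, 0.72) = 0.72
((u -> v) -> w) -> t = min(1, 1 − 0.72 + 0.31) = min(1, 0.59) = 0.59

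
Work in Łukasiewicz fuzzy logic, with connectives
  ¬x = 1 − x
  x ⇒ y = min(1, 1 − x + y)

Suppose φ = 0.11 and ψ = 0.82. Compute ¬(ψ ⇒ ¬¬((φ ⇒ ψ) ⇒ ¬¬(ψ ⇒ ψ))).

φ ⇒ ψ = min(1, 1 − 0.11 + 0.82) = min(1, 1.71) = 1.00
ψ ⇒ ψ = min(1, 1 − 0.82 + 0.82) = min(1, 1.00) = 1.00
¬(ψ ⇒ ψ) = 1 − 1.00 = 0.00
¬¬(ψ ⇒ ψ) = 1 − 0.00 = 1.00
(φ ⇒ ψ) ⇒ ¬¬(ψ ⇒ ψ) = min(1, 1 − 1.00 + 1.00) = min(1, 1.00) = 1.00
¬((φ ⇒ ψ) ⇒ ¬¬(ψ ⇒ ψ)) = 1 − 1.00 = 0.00
¬¬((φ ⇒ ψ) ⇒ ¬¬(ψ ⇒ ψ)) = 1 − 0.00 = 1.00
ψ ⇒ ¬¬((φ ⇒ ψ) ⇒ ¬¬(ψ ⇒ ψ)) = min(1, 1 − 0.82 + 1.00) = min(1, 1.18) = 1.00
¬(ψ ⇒ ¬¬((φ ⇒ ψ) ⇒ ¬¬(ψ ⇒ ψ))) = 1 − 1.00 = 0.00

0.00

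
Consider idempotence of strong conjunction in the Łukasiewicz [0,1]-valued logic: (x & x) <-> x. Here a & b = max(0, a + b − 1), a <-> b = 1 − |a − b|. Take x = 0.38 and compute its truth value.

0.62

x & x = max(0, 0.38 + 0.38 − 1) = max(0, -0.24) = 0.00
(x & x) <-> x = 1 − |0.00 − 0.38| = 1 − 0.38 = 0.62
(The value 0.62 < 1 shows this instance is not satisfied; fails in Ł∞ since a ⊗ a = max(0, 2a−1) ≠ a in general.)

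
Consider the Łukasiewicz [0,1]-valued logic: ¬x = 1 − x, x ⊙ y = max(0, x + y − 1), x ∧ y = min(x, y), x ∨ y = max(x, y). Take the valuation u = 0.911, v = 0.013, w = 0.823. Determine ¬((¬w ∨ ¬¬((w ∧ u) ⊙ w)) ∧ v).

¬w = 1 − 0.823 = 0.177
w ∧ u = min(0.823, 0.911) = 0.823
(w ∧ u) ⊙ w = max(0, 0.823 + 0.823 − 1) = max(0, 0.646) = 0.646
¬((w ∧ u) ⊙ w) = 1 − 0.646 = 0.354
¬¬((w ∧ u) ⊙ w) = 1 − 0.354 = 0.646
¬w ∨ ¬¬((w ∧ u) ⊙ w) = max(0.177, 0.646) = 0.646
(¬w ∨ ¬¬((w ∧ u) ⊙ w)) ∧ v = min(0.646, 0.013) = 0.013
¬((¬w ∨ ¬¬((w ∧ u) ⊙ w)) ∧ v) = 1 − 0.013 = 0.987

0.987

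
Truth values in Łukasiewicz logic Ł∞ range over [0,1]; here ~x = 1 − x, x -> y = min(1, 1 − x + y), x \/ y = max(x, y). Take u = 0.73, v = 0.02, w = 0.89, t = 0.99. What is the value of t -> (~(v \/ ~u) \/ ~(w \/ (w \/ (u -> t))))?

0.74

~u = 1 − 0.73 = 0.27
v \/ ~u = max(0.02, 0.27) = 0.27
~(v \/ ~u) = 1 − 0.27 = 0.73
u -> t = min(1, 1 − 0.73 + 0.99) = min(1, 1.26) = 1.00
w \/ (u -> t) = max(0.89, 1.00) = 1.00
w \/ (w \/ (u -> t)) = max(0.89, 1.00) = 1.00
~(w \/ (w \/ (u -> t))) = 1 − 1.00 = 0.00
~(v \/ ~u) \/ ~(w \/ (w \/ (u -> t))) = max(0.73, 0.00) = 0.73
t -> (~(v \/ ~u) \/ ~(w \/ (w \/ (u -> t)))) = min(1, 1 − 0.99 + 0.73) = min(1, 0.74) = 0.74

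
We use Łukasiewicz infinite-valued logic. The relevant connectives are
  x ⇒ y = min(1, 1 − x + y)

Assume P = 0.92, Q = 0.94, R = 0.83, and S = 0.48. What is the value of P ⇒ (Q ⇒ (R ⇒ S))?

0.79

R ⇒ S = min(1, 1 − 0.83 + 0.48) = min(1, 0.65) = 0.65
Q ⇒ (R ⇒ S) = min(1, 1 − 0.94 + 0.65) = min(1, 0.71) = 0.71
P ⇒ (Q ⇒ (R ⇒ S)) = min(1, 1 − 0.92 + 0.71) = min(1, 0.79) = 0.79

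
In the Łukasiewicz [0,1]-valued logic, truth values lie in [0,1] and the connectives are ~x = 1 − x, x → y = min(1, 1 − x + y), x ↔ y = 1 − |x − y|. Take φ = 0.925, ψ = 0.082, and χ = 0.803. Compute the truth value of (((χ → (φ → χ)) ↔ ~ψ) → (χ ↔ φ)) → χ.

φ → χ = min(1, 1 − 0.925 + 0.803) = min(1, 0.878) = 0.878
χ → (φ → χ) = min(1, 1 − 0.803 + 0.878) = min(1, 1.075) = 1.000
~ψ = 1 − 0.082 = 0.918
(χ → (φ → χ)) ↔ ~ψ = 1 − |1.000 − 0.918| = 1 − 0.082 = 0.918
χ ↔ φ = 1 − |0.803 − 0.925| = 1 − 0.122 = 0.878
((χ → (φ → χ)) ↔ ~ψ) → (χ ↔ φ) = min(1, 1 − 0.918 + 0.878) = min(1, 0.960) = 0.960
(((χ → (φ → χ)) ↔ ~ψ) → (χ ↔ φ)) → χ = min(1, 1 − 0.960 + 0.803) = min(1, 0.843) = 0.843

0.843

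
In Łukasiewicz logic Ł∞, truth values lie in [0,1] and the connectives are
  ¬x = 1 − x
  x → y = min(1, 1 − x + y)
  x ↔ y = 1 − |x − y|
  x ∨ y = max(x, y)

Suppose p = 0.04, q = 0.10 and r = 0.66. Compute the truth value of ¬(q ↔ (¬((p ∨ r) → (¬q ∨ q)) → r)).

0.90

p ∨ r = max(0.04, 0.66) = 0.66
¬q = 1 − 0.10 = 0.90
¬q ∨ q = max(0.90, 0.10) = 0.90
(p ∨ r) → (¬q ∨ q) = min(1, 1 − 0.66 + 0.90) = min(1, 1.24) = 1.00
¬((p ∨ r) → (¬q ∨ q)) = 1 − 1.00 = 0.00
¬((p ∨ r) → (¬q ∨ q)) → r = min(1, 1 − 0.00 + 0.66) = min(1, 1.66) = 1.00
q ↔ (¬((p ∨ r) → (¬q ∨ q)) → r) = 1 − |0.10 − 1.00| = 1 − 0.90 = 0.10
¬(q ↔ (¬((p ∨ r) → (¬q ∨ q)) → r)) = 1 − 0.10 = 0.90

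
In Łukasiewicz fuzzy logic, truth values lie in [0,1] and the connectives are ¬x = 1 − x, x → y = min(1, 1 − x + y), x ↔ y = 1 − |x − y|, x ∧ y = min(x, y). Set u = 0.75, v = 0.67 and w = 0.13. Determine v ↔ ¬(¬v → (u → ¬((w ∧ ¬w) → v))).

0.41

¬v = 1 − 0.67 = 0.33
¬w = 1 − 0.13 = 0.87
w ∧ ¬w = min(0.13, 0.87) = 0.13
(w ∧ ¬w) → v = min(1, 1 − 0.13 + 0.67) = min(1, 1.54) = 1.00
¬((w ∧ ¬w) → v) = 1 − 1.00 = 0.00
u → ¬((w ∧ ¬w) → v) = min(1, 1 − 0.75 + 0.00) = min(1, 0.25) = 0.25
¬v → (u → ¬((w ∧ ¬w) → v)) = min(1, 1 − 0.33 + 0.25) = min(1, 0.92) = 0.92
¬(¬v → (u → ¬((w ∧ ¬w) → v))) = 1 − 0.92 = 0.08
v ↔ ¬(¬v → (u → ¬((w ∧ ¬w) → v))) = 1 − |0.67 − 0.08| = 1 − 0.59 = 0.41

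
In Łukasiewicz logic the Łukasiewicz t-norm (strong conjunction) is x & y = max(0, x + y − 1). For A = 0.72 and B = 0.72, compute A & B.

A & B = max(0, 0.72 + 0.72 − 1) = max(0, 0.44) = 0.44
For comparison, the Gödel (minimum) t-norm min(x, y) would give 0.72.

0.44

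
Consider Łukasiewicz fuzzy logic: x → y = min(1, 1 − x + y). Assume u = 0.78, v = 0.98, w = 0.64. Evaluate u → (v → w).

v → w = min(1, 1 − 0.98 + 0.64) = min(1, 0.66) = 0.66
u → (v → w) = min(1, 1 − 0.78 + 0.66) = min(1, 0.88) = 0.88

0.88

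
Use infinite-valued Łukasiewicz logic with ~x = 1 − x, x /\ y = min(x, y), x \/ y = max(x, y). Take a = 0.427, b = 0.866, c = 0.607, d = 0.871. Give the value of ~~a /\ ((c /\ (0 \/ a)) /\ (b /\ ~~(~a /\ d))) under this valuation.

0.427

~a = 1 − 0.427 = 0.573
~~a = 1 − 0.573 = 0.427
0 \/ a = max(0.000, 0.427) = 0.427
c /\ (0 \/ a) = min(0.607, 0.427) = 0.427
~a /\ d = min(0.573, 0.871) = 0.573
~(~a /\ d) = 1 − 0.573 = 0.427
~~(~a /\ d) = 1 − 0.427 = 0.573
b /\ ~~(~a /\ d) = min(0.866, 0.573) = 0.573
(c /\ (0 \/ a)) /\ (b /\ ~~(~a /\ d)) = min(0.427, 0.573) = 0.427
~~a /\ ((c /\ (0 \/ a)) /\ (b /\ ~~(~a /\ d))) = min(0.427, 0.427) = 0.427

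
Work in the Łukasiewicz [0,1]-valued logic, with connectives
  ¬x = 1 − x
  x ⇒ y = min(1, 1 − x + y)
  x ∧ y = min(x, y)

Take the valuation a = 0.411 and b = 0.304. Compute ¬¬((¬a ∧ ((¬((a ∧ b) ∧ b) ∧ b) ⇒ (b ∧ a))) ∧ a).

¬a = 1 − 0.411 = 0.589
a ∧ b = min(0.411, 0.304) = 0.304
(a ∧ b) ∧ b = min(0.304, 0.304) = 0.304
¬((a ∧ b) ∧ b) = 1 − 0.304 = 0.696
¬((a ∧ b) ∧ b) ∧ b = min(0.696, 0.304) = 0.304
b ∧ a = min(0.304, 0.411) = 0.304
(¬((a ∧ b) ∧ b) ∧ b) ⇒ (b ∧ a) = min(1, 1 − 0.304 + 0.304) = min(1, 1.000) = 1.000
¬a ∧ ((¬((a ∧ b) ∧ b) ∧ b) ⇒ (b ∧ a)) = min(0.589, 1.000) = 0.589
(¬a ∧ ((¬((a ∧ b) ∧ b) ∧ b) ⇒ (b ∧ a))) ∧ a = min(0.589, 0.411) = 0.411
¬((¬a ∧ ((¬((a ∧ b) ∧ b) ∧ b) ⇒ (b ∧ a))) ∧ a) = 1 − 0.411 = 0.589
¬¬((¬a ∧ ((¬((a ∧ b) ∧ b) ∧ b) ⇒ (b ∧ a))) ∧ a) = 1 − 0.589 = 0.411

0.411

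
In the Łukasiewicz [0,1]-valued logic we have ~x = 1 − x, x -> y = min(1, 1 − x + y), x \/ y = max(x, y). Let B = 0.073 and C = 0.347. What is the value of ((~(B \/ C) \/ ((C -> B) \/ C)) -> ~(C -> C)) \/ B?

0.274

B \/ C = max(0.073, 0.347) = 0.347
~(B \/ C) = 1 − 0.347 = 0.653
C -> B = min(1, 1 − 0.347 + 0.073) = min(1, 0.726) = 0.726
(C -> B) \/ C = max(0.726, 0.347) = 0.726
~(B \/ C) \/ ((C -> B) \/ C) = max(0.653, 0.726) = 0.726
C -> C = min(1, 1 − 0.347 + 0.347) = min(1, 1.000) = 1.000
~(C -> C) = 1 − 1.000 = 0.000
(~(B \/ C) \/ ((C -> B) \/ C)) -> ~(C -> C) = min(1, 1 − 0.726 + 0.000) = min(1, 0.274) = 0.274
((~(B \/ C) \/ ((C -> B) \/ C)) -> ~(C -> C)) \/ B = max(0.274, 0.073) = 0.274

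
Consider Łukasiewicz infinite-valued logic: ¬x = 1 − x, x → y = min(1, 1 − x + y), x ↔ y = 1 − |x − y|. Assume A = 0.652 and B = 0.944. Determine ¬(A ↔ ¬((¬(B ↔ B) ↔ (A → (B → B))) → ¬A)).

B ↔ B = 1 − |0.944 − 0.944| = 1 − 0.000 = 1.000
¬(B ↔ B) = 1 − 1.000 = 0.000
B → B = min(1, 1 − 0.944 + 0.944) = min(1, 1.000) = 1.000
A → (B → B) = min(1, 1 − 0.652 + 1.000) = min(1, 1.348) = 1.000
¬(B ↔ B) ↔ (A → (B → B)) = 1 − |0.000 − 1.000| = 1 − 1.000 = 0.000
¬A = 1 − 0.652 = 0.348
(¬(B ↔ B) ↔ (A → (B → B))) → ¬A = min(1, 1 − 0.000 + 0.348) = min(1, 1.348) = 1.000
¬((¬(B ↔ B) ↔ (A → (B → B))) → ¬A) = 1 − 1.000 = 0.000
A ↔ ¬((¬(B ↔ B) ↔ (A → (B → B))) → ¬A) = 1 − |0.652 − 0.000| = 1 − 0.652 = 0.348
¬(A ↔ ¬((¬(B ↔ B) ↔ (A → (B → B))) → ¬A)) = 1 − 0.348 = 0.652

0.652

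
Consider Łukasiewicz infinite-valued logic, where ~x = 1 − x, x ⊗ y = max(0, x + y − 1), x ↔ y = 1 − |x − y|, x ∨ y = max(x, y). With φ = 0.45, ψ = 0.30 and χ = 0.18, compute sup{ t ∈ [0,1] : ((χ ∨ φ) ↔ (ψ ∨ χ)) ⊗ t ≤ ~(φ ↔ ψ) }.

χ ∨ φ = max(0.18, 0.45) = 0.45
ψ ∨ χ = max(0.30, 0.18) = 0.30
(χ ∨ φ) ↔ (ψ ∨ χ) = 1 − |0.45 − 0.30| = 1 − 0.15 = 0.85
So the left factor is (χ ∨ φ) ↔ (ψ ∨ χ) = 0.85.
φ ↔ ψ = 1 − |0.45 − 0.30| = 1 − 0.15 = 0.85
~(φ ↔ ψ) = 1 − 0.85 = 0.15
So the right-hand bound is ~(φ ↔ ψ) = 0.15.
The residuum of the Łukasiewicz t-norm gives the supremum: min(1, 1 − 0.85 + 0.15).
1 − 0.85 + 0.15 = 0.30, so t = min(1, 0.30) = 0.30.
Check: 0.85 ⊗ 0.30 = max(0, 0.15) = 0.15 ≤ 0.15.

0.30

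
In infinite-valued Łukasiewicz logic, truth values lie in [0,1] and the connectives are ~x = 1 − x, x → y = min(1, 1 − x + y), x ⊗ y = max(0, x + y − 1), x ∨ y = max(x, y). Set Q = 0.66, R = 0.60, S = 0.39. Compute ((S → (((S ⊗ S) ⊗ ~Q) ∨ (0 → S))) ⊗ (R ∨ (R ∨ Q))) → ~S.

0.95

S ⊗ S = max(0, 0.39 + 0.39 − 1) = max(0, -0.22) = 0.00
~Q = 1 − 0.66 = 0.34
(S ⊗ S) ⊗ ~Q = max(0, 0.00 + 0.34 − 1) = max(0, -0.66) = 0.00
0 → S = min(1, 1 − 0.00 + 0.39) = min(1, 1.39) = 1.00
((S ⊗ S) ⊗ ~Q) ∨ (0 → S) = max(0.00, 1.00) = 1.00
S → (((S ⊗ S) ⊗ ~Q) ∨ (0 → S)) = min(1, 1 − 0.39 + 1.00) = min(1, 1.61) = 1.00
R ∨ Q = max(0.60, 0.66) = 0.66
R ∨ (R ∨ Q) = max(0.60, 0.66) = 0.66
(S → (((S ⊗ S) ⊗ ~Q) ∨ (0 → S))) ⊗ (R ∨ (R ∨ Q)) = max(0, 1.00 + 0.66 − 1) = max(0, 0.66) = 0.66
~S = 1 − 0.39 = 0.61
((S → (((S ⊗ S) ⊗ ~Q) ∨ (0 → S))) ⊗ (R ∨ (R ∨ Q))) → ~S = min(1, 1 − 0.66 + 0.61) = min(1, 0.95) = 0.95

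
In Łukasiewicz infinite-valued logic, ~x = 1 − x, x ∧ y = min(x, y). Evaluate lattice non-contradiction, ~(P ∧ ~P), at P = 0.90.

~P = 1 − 0.90 = 0.10
P ∧ ~P = min(0.90, 0.10) = 0.10
~(P ∧ ~P) = 1 − 0.10 = 0.90
(The value 0.90 < 1 shows this instance is not satisfied; not a Ł∞-tautology — its value is 1 − min(a, 1−a).)

0.90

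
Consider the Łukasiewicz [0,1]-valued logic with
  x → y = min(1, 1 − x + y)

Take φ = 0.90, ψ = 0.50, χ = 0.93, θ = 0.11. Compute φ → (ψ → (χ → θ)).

χ → θ = min(1, 1 − 0.93 + 0.11) = min(1, 0.18) = 0.18
ψ → (χ → θ) = min(1, 1 − 0.50 + 0.18) = min(1, 0.68) = 0.68
φ → (ψ → (χ → θ)) = min(1, 1 − 0.90 + 0.68) = min(1, 0.78) = 0.78

0.78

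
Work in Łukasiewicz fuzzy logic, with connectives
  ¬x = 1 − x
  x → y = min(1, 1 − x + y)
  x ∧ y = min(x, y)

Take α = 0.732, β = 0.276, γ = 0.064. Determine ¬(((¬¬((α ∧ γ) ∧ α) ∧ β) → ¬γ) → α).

α ∧ γ = min(0.732, 0.064) = 0.064
(α ∧ γ) ∧ α = min(0.064, 0.732) = 0.064
¬((α ∧ γ) ∧ α) = 1 − 0.064 = 0.936
¬¬((α ∧ γ) ∧ α) = 1 − 0.936 = 0.064
¬¬((α ∧ γ) ∧ α) ∧ β = min(0.064, 0.276) = 0.064
¬γ = 1 − 0.064 = 0.936
(¬¬((α ∧ γ) ∧ α) ∧ β) → ¬γ = min(1, 1 − 0.064 + 0.936) = min(1, 1.872) = 1.000
((¬¬((α ∧ γ) ∧ α) ∧ β) → ¬γ) → α = min(1, 1 − 1.000 + 0.732) = min(1, 0.732) = 0.732
¬(((¬¬((α ∧ γ) ∧ α) ∧ β) → ¬γ) → α) = 1 − 0.732 = 0.268

0.268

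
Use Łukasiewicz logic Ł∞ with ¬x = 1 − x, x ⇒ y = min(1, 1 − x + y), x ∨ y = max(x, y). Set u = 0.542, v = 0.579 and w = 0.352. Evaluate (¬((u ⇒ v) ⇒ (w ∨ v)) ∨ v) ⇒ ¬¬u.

0.963

u ⇒ v = min(1, 1 − 0.542 + 0.579) = min(1, 1.037) = 1.000
w ∨ v = max(0.352, 0.579) = 0.579
(u ⇒ v) ⇒ (w ∨ v) = min(1, 1 − 1.000 + 0.579) = min(1, 0.579) = 0.579
¬((u ⇒ v) ⇒ (w ∨ v)) = 1 − 0.579 = 0.421
¬((u ⇒ v) ⇒ (w ∨ v)) ∨ v = max(0.421, 0.579) = 0.579
¬u = 1 − 0.542 = 0.458
¬¬u = 1 − 0.458 = 0.542
(¬((u ⇒ v) ⇒ (w ∨ v)) ∨ v) ⇒ ¬¬u = min(1, 1 − 0.579 + 0.542) = min(1, 0.963) = 0.963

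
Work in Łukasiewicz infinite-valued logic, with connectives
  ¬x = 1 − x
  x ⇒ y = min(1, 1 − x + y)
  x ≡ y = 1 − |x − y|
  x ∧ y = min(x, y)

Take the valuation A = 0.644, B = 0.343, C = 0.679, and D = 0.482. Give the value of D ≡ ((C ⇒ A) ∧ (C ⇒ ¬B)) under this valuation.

0.517

C ⇒ A = min(1, 1 − 0.679 + 0.644) = min(1, 0.965) = 0.965
¬B = 1 − 0.343 = 0.657
C ⇒ ¬B = min(1, 1 − 0.679 + 0.657) = min(1, 0.978) = 0.978
(C ⇒ A) ∧ (C ⇒ ¬B) = min(0.965, 0.978) = 0.965
D ≡ ((C ⇒ A) ∧ (C ⇒ ¬B)) = 1 − |0.482 − 0.965| = 1 − 0.483 = 0.517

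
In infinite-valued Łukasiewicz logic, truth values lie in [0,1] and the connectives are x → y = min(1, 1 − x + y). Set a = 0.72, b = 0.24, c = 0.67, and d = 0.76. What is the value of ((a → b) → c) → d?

a → b = min(1, 1 − 0.72 + 0.24) = min(1, 0.52) = 0.52
(a → b) → c = min(1, 1 − 0.52 + 0.67) = min(1, 1.15) = 1.00
((a → b) → c) → d = min(1, 1 − 1.00 + 0.76) = min(1, 0.76) = 0.76

0.76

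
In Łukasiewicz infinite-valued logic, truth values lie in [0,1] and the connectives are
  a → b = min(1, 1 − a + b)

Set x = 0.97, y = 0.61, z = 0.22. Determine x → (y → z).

0.64

y → z = min(1, 1 − 0.61 + 0.22) = min(1, 0.61) = 0.61
x → (y → z) = min(1, 1 − 0.97 + 0.61) = min(1, 0.64) = 0.64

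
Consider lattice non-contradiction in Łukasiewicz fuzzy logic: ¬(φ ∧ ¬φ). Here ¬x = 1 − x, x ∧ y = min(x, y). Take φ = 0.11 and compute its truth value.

¬φ = 1 − 0.11 = 0.89
φ ∧ ¬φ = min(0.11, 0.89) = 0.11
¬(φ ∧ ¬φ) = 1 − 0.11 = 0.89
(The value 0.89 < 1 shows this instance is not satisfied; not a Ł∞-tautology — its value is 1 − min(a, 1−a).)

0.89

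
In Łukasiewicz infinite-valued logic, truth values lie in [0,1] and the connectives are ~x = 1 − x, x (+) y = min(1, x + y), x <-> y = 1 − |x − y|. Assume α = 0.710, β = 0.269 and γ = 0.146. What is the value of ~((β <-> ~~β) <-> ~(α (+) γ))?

0.856

~β = 1 − 0.269 = 0.731
~~β = 1 − 0.731 = 0.269
β <-> ~~β = 1 − |0.269 − 0.269| = 1 − 0.000 = 1.000
α (+) γ = min(1, 0.710 + 0.146) = min(1, 0.856) = 0.856
~(α (+) γ) = 1 − 0.856 = 0.144
(β <-> ~~β) <-> ~(α (+) γ) = 1 − |1.000 − 0.144| = 1 − 0.856 = 0.144
~((β <-> ~~β) <-> ~(α (+) γ)) = 1 − 0.144 = 0.856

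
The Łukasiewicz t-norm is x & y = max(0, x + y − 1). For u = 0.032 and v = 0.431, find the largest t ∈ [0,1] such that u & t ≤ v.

1.000

The residuum of the Łukasiewicz t-norm gives the supremum: min(1, 1 − 0.032 + 0.431).
1 − 0.032 + 0.431 = 1.399, so t = min(1, 1.399) = 1.000.
Check: 0.032 & 1.000 = max(0, 0.032) = 0.032 ≤ 0.431.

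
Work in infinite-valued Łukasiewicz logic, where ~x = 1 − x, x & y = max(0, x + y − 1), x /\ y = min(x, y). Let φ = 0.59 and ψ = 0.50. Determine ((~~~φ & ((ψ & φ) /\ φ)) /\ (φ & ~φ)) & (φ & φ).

0.00

~φ = 1 − 0.59 = 0.41
~~φ = 1 − 0.41 = 0.59
~~~φ = 1 − 0.59 = 0.41
ψ & φ = max(0, 0.50 + 0.59 − 1) = max(0, 0.09) = 0.09
(ψ & φ) /\ φ = min(0.09, 0.59) = 0.09
~~~φ & ((ψ & φ) /\ φ) = max(0, 0.41 + 0.09 − 1) = max(0, -0.50) = 0.00
φ & ~φ = max(0, 0.59 + 0.41 − 1) = max(0, 0.00) = 0.00
(~~~φ & ((ψ & φ) /\ φ)) /\ (φ & ~φ) = min(0.00, 0.00) = 0.00
φ & φ = max(0, 0.59 + 0.59 − 1) = max(0, 0.18) = 0.18
((~~~φ & ((ψ & φ) /\ φ)) /\ (φ & ~φ)) & (φ & φ) = max(0, 0.00 + 0.18 − 1) = max(0, -0.82) = 0.00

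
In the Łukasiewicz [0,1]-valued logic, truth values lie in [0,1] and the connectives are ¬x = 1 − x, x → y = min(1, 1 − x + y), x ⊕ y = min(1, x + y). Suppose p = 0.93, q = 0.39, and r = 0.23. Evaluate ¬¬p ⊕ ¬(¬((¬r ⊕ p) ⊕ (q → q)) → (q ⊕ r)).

0.93

¬p = 1 − 0.93 = 0.07
¬¬p = 1 − 0.07 = 0.93
¬r = 1 − 0.23 = 0.77
¬r ⊕ p = min(1, 0.77 + 0.93) = min(1, 1.70) = 1.00
q → q = min(1, 1 − 0.39 + 0.39) = min(1, 1.00) = 1.00
(¬r ⊕ p) ⊕ (q → q) = min(1, 1.00 + 1.00) = min(1, 2.00) = 1.00
¬((¬r ⊕ p) ⊕ (q → q)) = 1 − 1.00 = 0.00
q ⊕ r = min(1, 0.39 + 0.23) = min(1, 0.62) = 0.62
¬((¬r ⊕ p) ⊕ (q → q)) → (q ⊕ r) = min(1, 1 − 0.00 + 0.62) = min(1, 1.62) = 1.00
¬(¬((¬r ⊕ p) ⊕ (q → q)) → (q ⊕ r)) = 1 − 1.00 = 0.00
¬¬p ⊕ ¬(¬((¬r ⊕ p) ⊕ (q → q)) → (q ⊕ r)) = min(1, 0.93 + 0.00) = min(1, 0.93) = 0.93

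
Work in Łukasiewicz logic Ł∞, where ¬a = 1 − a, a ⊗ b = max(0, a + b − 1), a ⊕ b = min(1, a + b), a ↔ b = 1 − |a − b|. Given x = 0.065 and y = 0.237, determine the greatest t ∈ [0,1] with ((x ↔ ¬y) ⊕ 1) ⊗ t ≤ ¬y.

¬y = 1 − 0.237 = 0.763
x ↔ ¬y = 1 − |0.065 − 0.763| = 1 − 0.698 = 0.302
(x ↔ ¬y) ⊕ 1 = min(1, 0.302 + 1.000) = min(1, 1.302) = 1.000
So the left factor is (x ↔ ¬y) ⊕ 1 = 1.000.
So the right-hand bound is ¬y = 0.763.
The residuum of the Łukasiewicz t-norm gives the supremum: min(1, 1 − 1.000 + 0.763).
1 − 1.000 + 0.763 = 0.763, so t = min(1, 0.763) = 0.763.
Check: 1.000 ⊗ 0.763 = max(0, 0.763) = 0.763 ≤ 0.763.

0.763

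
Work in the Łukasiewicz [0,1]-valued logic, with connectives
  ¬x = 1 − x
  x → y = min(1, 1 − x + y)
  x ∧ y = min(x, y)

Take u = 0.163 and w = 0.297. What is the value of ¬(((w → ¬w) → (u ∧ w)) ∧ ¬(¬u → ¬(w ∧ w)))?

0.866

¬w = 1 − 0.297 = 0.703
w → ¬w = min(1, 1 − 0.297 + 0.703) = min(1, 1.406) = 1.000
u ∧ w = min(0.163, 0.297) = 0.163
(w → ¬w) → (u ∧ w) = min(1, 1 − 1.000 + 0.163) = min(1, 0.163) = 0.163
¬u = 1 − 0.163 = 0.837
w ∧ w = min(0.297, 0.297) = 0.297
¬(w ∧ w) = 1 − 0.297 = 0.703
¬u → ¬(w ∧ w) = min(1, 1 − 0.837 + 0.703) = min(1, 0.866) = 0.866
¬(¬u → ¬(w ∧ w)) = 1 − 0.866 = 0.134
((w → ¬w) → (u ∧ w)) ∧ ¬(¬u → ¬(w ∧ w)) = min(0.163, 0.134) = 0.134
¬(((w → ¬w) → (u ∧ w)) ∧ ¬(¬u → ¬(w ∧ w))) = 1 − 0.134 = 0.866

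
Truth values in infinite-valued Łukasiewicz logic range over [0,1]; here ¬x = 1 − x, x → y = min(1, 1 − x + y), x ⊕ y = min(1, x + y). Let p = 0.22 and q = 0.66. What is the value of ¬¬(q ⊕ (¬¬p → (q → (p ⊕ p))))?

1.00

¬p = 1 − 0.22 = 0.78
¬¬p = 1 − 0.78 = 0.22
p ⊕ p = min(1, 0.22 + 0.22) = min(1, 0.44) = 0.44
q → (p ⊕ p) = min(1, 1 − 0.66 + 0.44) = min(1, 0.78) = 0.78
¬¬p → (q → (p ⊕ p)) = min(1, 1 − 0.22 + 0.78) = min(1, 1.56) = 1.00
q ⊕ (¬¬p → (q → (p ⊕ p))) = min(1, 0.66 + 1.00) = min(1, 1.66) = 1.00
¬(q ⊕ (¬¬p → (q → (p ⊕ p)))) = 1 − 1.00 = 0.00
¬¬(q ⊕ (¬¬p → (q → (p ⊕ p)))) = 1 − 0.00 = 1.00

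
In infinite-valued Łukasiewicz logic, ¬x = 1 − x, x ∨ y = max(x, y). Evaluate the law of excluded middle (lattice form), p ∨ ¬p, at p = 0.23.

0.77

¬p = 1 − 0.23 = 0.77
p ∨ ¬p = max(0.23, 0.77) = 0.77
(The value 0.77 < 1 shows this instance is not satisfied; not a Ł∞-tautology — its value is max(a, 1−a).)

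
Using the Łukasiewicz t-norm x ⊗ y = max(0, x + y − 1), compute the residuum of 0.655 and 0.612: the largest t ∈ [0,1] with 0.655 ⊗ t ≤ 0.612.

The residuum of the Łukasiewicz t-norm gives the supremum: min(1, 1 − 0.655 + 0.612).
1 − 0.655 + 0.612 = 0.957, so t = min(1, 0.957) = 0.957.
Check: 0.655 ⊗ 0.957 = max(0, 0.612) = 0.612 ≤ 0.612.

0.957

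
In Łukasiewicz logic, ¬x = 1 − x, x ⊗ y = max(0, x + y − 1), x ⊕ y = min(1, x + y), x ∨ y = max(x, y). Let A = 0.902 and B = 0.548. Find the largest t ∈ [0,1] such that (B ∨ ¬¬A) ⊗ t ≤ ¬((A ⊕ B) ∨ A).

0.098

¬A = 1 − 0.902 = 0.098
¬¬A = 1 − 0.098 = 0.902
B ∨ ¬¬A = max(0.548, 0.902) = 0.902
So the left factor is B ∨ ¬¬A = 0.902.
A ⊕ B = min(1, 0.902 + 0.548) = min(1, 1.450) = 1.000
(A ⊕ B) ∨ A = max(1.000, 0.902) = 1.000
¬((A ⊕ B) ∨ A) = 1 − 1.000 = 0.000
So the right-hand bound is ¬((A ⊕ B) ∨ A) = 0.000.
The residuum of the Łukasiewicz t-norm gives the supremum: min(1, 1 − 0.902 + 0.000).
1 − 0.902 + 0.000 = 0.098, so t = min(1, 0.098) = 0.098.
Check: 0.902 ⊗ 0.098 = max(0, 0.000) = 0.000 ≤ 0.000.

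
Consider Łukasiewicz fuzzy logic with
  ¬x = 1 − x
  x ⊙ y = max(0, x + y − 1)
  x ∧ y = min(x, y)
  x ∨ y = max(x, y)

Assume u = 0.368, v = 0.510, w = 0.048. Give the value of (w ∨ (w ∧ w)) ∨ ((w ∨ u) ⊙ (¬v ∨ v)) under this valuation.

w ∧ w = min(0.048, 0.048) = 0.048
w ∨ (w ∧ w) = max(0.048, 0.048) = 0.048
w ∨ u = max(0.048, 0.368) = 0.368
¬v = 1 − 0.510 = 0.490
¬v ∨ v = max(0.490, 0.510) = 0.510
(w ∨ u) ⊙ (¬v ∨ v) = max(0, 0.368 + 0.510 − 1) = max(0, -0.122) = 0.000
(w ∨ (w ∧ w)) ∨ ((w ∨ u) ⊙ (¬v ∨ v)) = max(0.048, 0.000) = 0.048

0.048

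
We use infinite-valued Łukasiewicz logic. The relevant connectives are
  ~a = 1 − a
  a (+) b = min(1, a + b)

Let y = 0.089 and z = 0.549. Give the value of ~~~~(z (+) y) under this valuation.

0.638

z (+) y = min(1, 0.549 + 0.089) = min(1, 0.638) = 0.638
~(z (+) y) = 1 − 0.638 = 0.362
~~(z (+) y) = 1 − 0.362 = 0.638
~~~(z (+) y) = 1 − 0.638 = 0.362
~~~~(z (+) y) = 1 − 0.362 = 0.638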